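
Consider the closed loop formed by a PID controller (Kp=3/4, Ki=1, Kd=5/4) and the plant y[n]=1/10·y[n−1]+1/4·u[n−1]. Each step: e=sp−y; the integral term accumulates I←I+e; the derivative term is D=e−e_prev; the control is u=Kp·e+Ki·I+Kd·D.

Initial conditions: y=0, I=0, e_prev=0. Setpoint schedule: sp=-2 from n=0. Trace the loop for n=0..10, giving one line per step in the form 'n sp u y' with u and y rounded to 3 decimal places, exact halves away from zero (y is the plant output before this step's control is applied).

0 -2 -6.000 0.000
1 -2 -1.000 -1.500
2 -2 -6.675 -0.400
3 -2 -2.974 -1.709
4 -2 -7.284 -0.914
5 -2 -4.382 -1.912
6 -2 -7.595 -1.287
7 -2 -5.304 -2.027
8 -2 -7.698 -1.529
9 -2 -5.900 -2.077
10 -2 -7.692 -1.683

(exact arithmetic carried between steps; '≈' marks a value shown rounded to 6 d.p. or computed from one; I and e_prev carry over from the previous line; the table rounds u and y to 3 d.p., halves away from zero)
n=0: y=0, sp=-2, e=sp−y=-2; I=-2, D=e−e_prev=-2; u=3/4·(-2)+1·(-2)+5/4·(-2)=-6; next y=1/10·0+1/4·(-6)=-1.5
n=1: y=-1.5, sp=-2, e=sp−y=-0.5; I=-2.5, D=e−e_prev=1.5; u=3/4·(-0.5)+1·(-2.5)+5/4·1.5=-1; next y=1/10·(-1.5)+1/4·(-1)=-0.4
n=2: y=-0.4, sp=-2, e=sp−y=-1.6; I=-4.1, D=e−e_prev=-1.1; u=3/4·(-1.6)+1·(-4.1)+5/4·(-1.1)=-6.675; next y=1/10·(-0.4)+1/4·(-6.675)=-1.70875
n=3: y=-1.70875, sp=-2, e=sp−y=-0.29125; I=-4.39125, D=e−e_prev=1.30875; u=3/4·(-0.29125)+1·(-4.39125)+5/4·1.30875=-2.97375; next y=1/10·(-1.70875)+1/4·(-2.97375)≈-0.914313
n=4: y≈-0.914313, sp=-2, e=sp−y≈-1.085688; I≈-5.476938, D=e−e_prev≈-0.794438; u=3/4·(-1.085688)+1·(-5.476938)+5/4·(-0.794438)≈-7.28425; next y=1/10·(-0.914313)+1/4·(-7.28425)≈-1.912494
n=5: y≈-1.912494, sp=-2, e=sp−y≈-0.087506; I≈-5.564444, D=e−e_prev≈0.998181; u=3/4·(-0.087506)+1·(-5.564444)+5/4·0.998181≈-4.382347; next y=1/10·(-1.912494)+1/4·(-4.382347)≈-1.286836
n=6: y≈-1.286836, sp=-2, e=sp−y≈-0.713164; I≈-6.277608, D=e−e_prev≈-0.625658; u=3/4·(-0.713164)+1·(-6.277608)+5/4·(-0.625658)≈-7.594553; next y=1/10·(-1.286836)+1/4·(-7.594553)≈-2.027322
n=7: y≈-2.027322, sp=-2, e=sp−y≈0.027322; I≈-6.250286, D=e−e_prev≈0.740486; u=3/4·0.027322+1·(-6.250286)+5/4·0.740486≈-5.304187; next y=1/10·(-2.027322)+1/4·(-5.304187)≈-1.528779
n=8: y≈-1.528779, sp=-2, e=sp−y≈-0.471221; I≈-6.721507, D=e−e_prev≈-0.498543; u=3/4·(-0.471221)+1·(-6.721507)+5/4·(-0.498543)≈-7.698101; next y=1/10·(-1.528779)+1/4·(-7.698101)≈-2.077403
n=9: y≈-2.077403, sp=-2, e=sp−y≈0.077403; I≈-6.644104, D=e−e_prev≈0.548624; u=3/4·0.077403+1·(-6.644104)+5/4·0.548624≈-5.900271; next y=1/10·(-2.077403)+1/4·(-5.900271)≈-1.682808
n=10: y≈-1.682808, sp=-2, e=sp−y≈-0.317192; I≈-6.961296, D=e−e_prev≈-0.394595; u=3/4·(-0.317192)+1·(-6.961296)+5/4·(-0.394595)≈-7.692433; next y=1/10·(-1.682808)+1/4·(-7.692433)≈-2.091389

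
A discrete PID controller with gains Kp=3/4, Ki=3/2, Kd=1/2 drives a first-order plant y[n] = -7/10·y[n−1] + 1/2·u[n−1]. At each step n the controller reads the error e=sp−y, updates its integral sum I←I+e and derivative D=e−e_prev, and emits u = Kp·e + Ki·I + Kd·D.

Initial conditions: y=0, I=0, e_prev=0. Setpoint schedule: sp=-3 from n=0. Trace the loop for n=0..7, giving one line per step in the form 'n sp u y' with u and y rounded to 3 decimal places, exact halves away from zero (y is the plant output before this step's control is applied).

0 -3 -8.250 0.000
1 -3 0.094 -4.125
2 -3 -19.695 2.934
3 -3 15.732 -11.901
4 -3 -55.604 16.197
5 -3 81.825 -39.140
6 -3 -187.122 68.311
7 -3 336.282 -141.378

(exact arithmetic carried between steps; '≈' marks a value shown rounded to 6 d.p. or computed from one; I and e_prev carry over from the previous line; the table rounds u and y to 3 d.p., halves away from zero)
n=0: y=0, sp=-3, e=sp−y=-3; I=-3, D=e−e_prev=-3; u=3/4·(-3)+3/2·(-3)+1/2·(-3)=-8.25; next y=-7/10·0+1/2·(-8.25)=-4.125
n=1: y=-4.125, sp=-3, e=sp−y=1.125; I=-1.875, D=e−e_prev=4.125; u=3/4·1.125+3/2·(-1.875)+1/2·4.125=0.09375; next y=-7/10·(-4.125)+1/2·0.09375=2.934375
n=2: y=2.934375, sp=-3, e=sp−y=-5.934375; I=-7.809375, D=e−e_prev=-7.059375; u=3/4·(-5.934375)+3/2·(-7.809375)+1/2·(-7.059375)≈-19.694531; next y=-7/10·2.934375+1/2·(-19.694531)≈-11.901328
n=3: y≈-11.901328, sp=-3, e=sp−y≈8.901328; I≈1.091953, D=e−e_prev≈14.835703; u=3/4·8.901328+3/2·1.091953+1/2·14.835703≈15.731777; next y=-7/10·(-11.901328)+1/2·15.731777≈16.196818
n=4: y≈16.196818, sp=-3, e=sp−y≈-19.196818; I≈-18.104865, D=e−e_prev≈-28.098146; u=3/4·(-19.196818)+3/2·(-18.104865)+1/2·(-28.098146)≈-55.603985; next y=-7/10·16.196818+1/2·(-55.603985)≈-39.139765
n=5: y≈-39.139765, sp=-3, e=sp−y≈36.139765; I≈18.034900, D=e−e_prev≈55.336584; u=3/4·36.139765+3/2·18.034900+1/2·55.336584≈81.825466; next y=-7/10·(-39.139765)+1/2·81.825466≈68.310569
n=6: y≈68.310569, sp=-3, e=sp−y≈-71.310569; I≈-53.275669, D=e−e_prev≈-107.450334; u=3/4·(-71.310569)+3/2·(-53.275669)+1/2·(-107.450334)≈-187.121596; next y=-7/10·68.310569+1/2·(-187.121596)≈-141.378196
n=7: y≈-141.378196, sp=-3, e=sp−y≈138.378196; I≈85.102528, D=e−e_prev≈209.688765; u=3/4·138.378196+3/2·85.102528+1/2·209.688765≈336.281821; next y=-7/10·(-141.378196)+1/2·336.281821≈267.105648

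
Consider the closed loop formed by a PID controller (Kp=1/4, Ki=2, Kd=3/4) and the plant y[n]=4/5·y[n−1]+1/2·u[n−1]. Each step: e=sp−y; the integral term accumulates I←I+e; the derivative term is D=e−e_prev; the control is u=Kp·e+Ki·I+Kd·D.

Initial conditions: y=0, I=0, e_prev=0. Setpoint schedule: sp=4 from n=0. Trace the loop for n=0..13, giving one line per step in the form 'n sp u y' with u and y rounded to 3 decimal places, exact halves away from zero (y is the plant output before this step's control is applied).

(exact arithmetic carried between steps; '≈' marks a value shown rounded to 6 d.p. or computed from one; I and e_prev carry over from the previous line; the table rounds u and y to 3 d.p., halves away from zero)
n=0: y=0, sp=4, e=sp−y=4; I=4, D=e−e_prev=4; u=1/4·4+2·4+3/4·4=12; next y=4/5·0+1/2·12=6
n=1: y=6, sp=4, e=sp−y=-2; I=2, D=e−e_prev=-6; u=1/4·(-2)+2·2+3/4·(-6)=-1; next y=4/5·6+1/2·(-1)=4.3
n=2: y=4.3, sp=4, e=sp−y=-0.3; I=1.7, D=e−e_prev=1.7; u=1/4·(-0.3)+2·1.7+3/4·1.7=4.6; next y=4/5·4.3+1/2·4.6=5.74
n=3: y=5.74, sp=4, e=sp−y=-1.74; I=-0.04, D=e−e_prev=-1.44; u=1/4·(-1.74)+2·(-0.04)+3/4·(-1.44)=-1.595; next y=4/5·5.74+1/2·(-1.595)=3.7945
n=4: y=3.7945, sp=4, e=sp−y=0.2055; I=0.1655, D=e−e_prev=1.9455; u=1/4·0.2055+2·0.1655+3/4·1.9455=1.8415; next y=4/5·3.7945+1/2·1.8415=3.95635
n=5: y=3.95635, sp=4, e=sp−y=0.04365; I=0.20915, D=e−e_prev=-0.16185; u=1/4·0.04365+2·0.20915+3/4·(-0.16185)=0.307825; next y=4/5·3.95635+1/2·0.307825≈3.318993
n=6: y≈3.318993, sp=4, e=sp−y≈0.681008; I≈0.890158, D=e−e_prev≈0.637358; u=1/4·0.681008+2·0.890158+3/4·0.637358≈2.428585; next y=4/5·3.318993+1/2·2.428585≈3.869487
n=7: y≈3.869487, sp=4, e=sp−y≈0.130514; I≈1.020671, D=e−e_prev≈-0.550494; u=1/4·0.130514+2·1.020671+3/4·(-0.550494)≈1.661100; next y=4/5·3.869487+1/2·1.661100≈3.926139
n=8: y≈3.926139, sp=4, e=sp−y≈0.073861; I≈1.094532, D=e−e_prev≈-0.056653; u=1/4·0.073861+2·1.094532+3/4·(-0.056653)≈2.165039; next y=4/5·3.926139+1/2·2.165039≈4.223431
n=9: y≈4.223431, sp=4, e=sp−y≈-0.223431; I≈0.871101, D=e−e_prev≈-0.297292; u=1/4·(-0.223431)+2·0.871101+3/4·(-0.297292)≈1.463375; next y=4/5·4.223431+1/2·1.463375≈4.110432
n=10: y≈4.110432, sp=4, e=sp−y≈-0.110432; I≈0.760669, D=e−e_prev≈0.112999; u=1/4·(-0.110432)+2·0.760669+3/4·0.112999≈1.578478; next y=4/5·4.110432+1/2·1.578478≈4.077585
n=11: y≈4.077585, sp=4, e=sp−y≈-0.077585; I≈0.683084, D=e−e_prev≈0.032847; u=1/4·(-0.077585)+2·0.683084+3/4·0.032847≈1.371407; next y=4/5·4.077585+1/2·1.371407≈3.947771
n=12: y≈3.947771, sp=4, e=sp−y≈0.052229; I≈0.735312, D=e−e_prev≈0.129814; u=1/4·0.052229+2·0.735312+3/4·0.129814≈1.581042; next y=4/5·3.947771+1/2·1.581042≈3.948738
n=13: y≈3.948738, sp=4, e=sp−y≈0.051262; I≈0.786574, D=e−e_prev≈-0.000967; u=1/4·0.051262+2·0.786574+3/4·(-0.000967)≈1.585239; next y=4/5·3.948738+1/2·1.585239≈3.951610

0 4 12.000 0.000
1 4 -1.000 6.000
2 4 4.600 4.300
3 4 -1.595 5.740
4 4 1.842 3.795
5 4 0.308 3.956
6 4 2.429 3.319
7 4 1.661 3.869
8 4 2.165 3.926
9 4 1.463 4.223
10 4 1.578 4.110
11 4 1.371 4.078
12 4 1.581 3.948
13 4 1.585 3.949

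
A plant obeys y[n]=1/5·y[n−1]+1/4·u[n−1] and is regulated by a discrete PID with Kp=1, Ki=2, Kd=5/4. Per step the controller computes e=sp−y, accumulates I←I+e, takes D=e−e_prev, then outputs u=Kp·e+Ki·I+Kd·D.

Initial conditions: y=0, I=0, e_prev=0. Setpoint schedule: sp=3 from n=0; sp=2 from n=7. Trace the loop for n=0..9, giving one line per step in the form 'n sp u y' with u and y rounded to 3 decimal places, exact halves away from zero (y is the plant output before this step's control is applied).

(exact arithmetic carried between steps; '≈' marks a value shown rounded to 6 d.p. or computed from one; I and e_prev carry over from the previous line; the table rounds u and y to 3 d.p., halves away from zero)
n=0: y=0, sp=3, e=sp−y=3; I=3, D=e−e_prev=3; u=1·3+2·3+5/4·3=12.75; next y=1/5·0+1/4·12.75=3.1875
n=1: y=3.1875, sp=3, e=sp−y=-0.1875; I=2.8125, D=e−e_prev=-3.1875; u=1·(-0.1875)+2·2.8125+5/4·(-3.1875)=1.453125; next y=1/5·3.1875+1/4·1.453125≈1.000781
n=2: y≈1.000781, sp=3, e=sp−y≈1.999219; I≈4.811719, D=e−e_prev≈2.186719; u=1·1.999219+2·4.811719+5/4·2.186719≈14.356055; next y=1/5·1.000781+1/4·14.356055≈3.789170
n=3: y≈3.789170, sp=3, e=sp−y≈-0.789170; I≈4.022549, D=e−e_prev≈-2.788389; u=1·(-0.789170)+2·4.022549+5/4·(-2.788389)≈3.770442; next y=1/5·3.789170+1/4·3.770442≈1.700444
n=4: y≈1.700444, sp=3, e=sp−y≈1.299556; I≈5.322104, D=e−e_prev≈2.088725; u=1·1.299556+2·5.322104+5/4·2.088725≈14.554671; next y=1/5·1.700444+1/4·14.554671≈3.978757
n=5: y≈3.978757, sp=3, e=sp−y≈-0.978757; I≈4.343348, D=e−e_prev≈-2.278312; u=1·(-0.978757)+2·4.343348+5/4·(-2.278312)≈4.860048; next y=1/5·3.978757+1/4·4.860048≈2.010763
n=6: y≈2.010763, sp=3, e=sp−y≈0.989237; I≈5.332584, D=e−e_prev≈1.967993; u=1·0.989237+2·5.332584+5/4·1.967993≈14.114397; next y=1/5·2.010763+1/4·14.114397≈3.930752
n=7: y≈3.930752, sp=2, e=sp−y≈-1.930752; I≈3.401832, D=e−e_prev≈-2.919988; u=1·(-1.930752)+2·3.401832+5/4·(-2.919988)≈1.222928; next y=1/5·3.930752+1/4·1.222928≈1.091882
n=8: y≈1.091882, sp=2, e=sp−y≈0.908118; I≈4.309950, D=e−e_prev≈2.838870; u=1·0.908118+2·4.309950+5/4·2.838870≈13.076605; next y=1/5·1.091882+1/4·13.076605≈3.487528
n=9: y≈3.487528, sp=2, e=sp−y≈-1.487528; I≈2.822422, D=e−e_prev≈-2.395645; u=1·(-1.487528)+2·2.822422+5/4·(-2.395645)≈1.162760; next y=1/5·3.487528+1/4·1.162760≈0.988196

0 3 12.750 0.000
1 3 1.453 3.188
2 3 14.356 1.001
3 3 3.770 3.789
4 3 14.555 1.700
5 3 4.860 3.979
6 3 14.114 2.011
7 2 1.223 3.931
8 2 13.077 1.092
9 2 1.163 3.488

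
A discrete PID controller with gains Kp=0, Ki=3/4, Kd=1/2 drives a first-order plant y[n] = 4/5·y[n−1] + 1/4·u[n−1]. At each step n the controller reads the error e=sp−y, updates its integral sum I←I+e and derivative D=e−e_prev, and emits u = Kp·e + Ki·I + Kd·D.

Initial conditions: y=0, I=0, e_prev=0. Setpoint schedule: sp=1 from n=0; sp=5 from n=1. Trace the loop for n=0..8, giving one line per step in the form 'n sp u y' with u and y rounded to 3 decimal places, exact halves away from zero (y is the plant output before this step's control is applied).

0 1 1.250 0.000
1 5 6.109 0.313
2 5 5.950 1.777
3 5 7.685 2.909
4 5 8.144 4.249
5 5 7.895 5.435
6 5 7.053 6.322
7 5 5.882 6.821
8 5 4.633 6.927

(exact arithmetic carried between steps; '≈' marks a value shown rounded to 6 d.p. or computed from one; I and e_prev carry over from the previous line; the table rounds u and y to 3 d.p., halves away from zero)
n=0: y=0, sp=1, e=sp−y=1; I=1, D=e−e_prev=1; u=0·1+3/4·1+1/2·1=1.25; next y=4/5·0+1/4·1.25=0.3125
n=1: y=0.3125, sp=5, e=sp−y=4.6875; I=5.6875, D=e−e_prev=3.6875; u=0·4.6875+3/4·5.6875+1/2·3.6875=6.109375; next y=4/5·0.3125+1/4·6.109375≈1.777344
n=2: y≈1.777344, sp=5, e=sp−y≈3.222656; I≈8.910156, D=e−e_prev≈-1.464844; u=0·3.222656+3/4·8.910156+1/2·(-1.464844)≈5.950195; next y=4/5·1.777344+1/4·5.950195≈2.909424
n=3: y≈2.909424, sp=5, e=sp−y≈2.090576; I≈11.000732, D=e−e_prev≈-1.132080; u=0·2.090576+3/4·11.000732+1/2·(-1.132080)≈7.684509; next y=4/5·2.909424+1/4·7.684509≈4.248666
n=4: y≈4.248666, sp=5, e=sp−y≈0.751334; I≈11.752066, D=e−e_prev≈-1.339243; u=0·0.751334+3/4·11.752066+1/2·(-1.339243)≈8.144428; next y=4/5·4.248666+1/4·8.144428≈5.435040
n=5: y≈5.435040, sp=5, e=sp−y≈-0.435040; I≈11.317026, D=e−e_prev≈-1.186374; u=0·(-0.435040)+3/4·11.317026+1/2·(-1.186374)≈7.894583; next y=4/5·5.435040+1/4·7.894583≈6.321678
n=6: y≈6.321678, sp=5, e=sp−y≈-1.321678; I≈9.995348, D=e−e_prev≈-0.886638; u=0·(-1.321678)+3/4·9.995348+1/2·(-0.886638)≈7.053192; next y=4/5·6.321678+1/4·7.053192≈6.820640
n=7: y≈6.820640, sp=5, e=sp−y≈-1.820640; I≈8.174708, D=e−e_prev≈-0.498963; u=0·(-1.820640)+3/4·8.174708+1/2·(-0.498963)≈5.881550; next y=4/5·6.820640+1/4·5.881550≈6.926900
n=8: y≈6.926900, sp=5, e=sp−y≈-1.926900; I≈6.247808, D=e−e_prev≈-0.106259; u=0·(-1.926900)+3/4·6.247808+1/2·(-0.106259)≈4.632726; next y=4/5·6.926900+1/4·4.632726≈6.699701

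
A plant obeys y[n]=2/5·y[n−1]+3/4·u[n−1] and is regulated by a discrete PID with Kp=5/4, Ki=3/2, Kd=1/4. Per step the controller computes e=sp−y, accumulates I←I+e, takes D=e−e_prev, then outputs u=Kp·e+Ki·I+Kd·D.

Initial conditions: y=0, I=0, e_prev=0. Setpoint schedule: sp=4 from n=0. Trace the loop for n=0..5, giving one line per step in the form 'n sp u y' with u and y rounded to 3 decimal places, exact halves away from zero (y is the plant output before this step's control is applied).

(exact arithmetic carried between steps; '≈' marks a value shown rounded to 6 d.p. or computed from one; I and e_prev carry over from the previous line; the table rounds u and y to 3 d.p., halves away from zero)
n=0: y=0, sp=4, e=sp−y=4; I=4, D=e−e_prev=4; u=5/4·4+3/2·4+1/4·4=12; next y=2/5·0+3/4·12=9
n=1: y=9, sp=4, e=sp−y=-5; I=-1, D=e−e_prev=-9; u=5/4·(-5)+3/2·(-1)+1/4·(-9)=-10; next y=2/5·9+3/4·(-10)=-3.9
n=2: y=-3.9, sp=4, e=sp−y=7.9; I=6.9, D=e−e_prev=12.9; u=5/4·7.9+3/2·6.9+1/4·12.9=23.45; next y=2/5·(-3.9)+3/4·23.45=16.0275
n=3: y=16.0275, sp=4, e=sp−y=-12.0275; I=-5.1275, D=e−e_prev=-19.9275; u=5/4·(-12.0275)+3/2·(-5.1275)+1/4·(-19.9275)=-27.7075; next y=2/5·16.0275+3/4·(-27.7075)=-14.369625
n=4: y=-14.369625, sp=4, e=sp−y=18.369625; I=13.242125, D=e−e_prev=30.397125; u=5/4·18.369625+3/2·13.242125+1/4·30.397125=50.4245; next y=2/5·(-14.369625)+3/4·50.4245=32.070525
n=5: y=32.070525, sp=4, e=sp−y=-28.070525; I=-14.8284, D=e−e_prev=-46.44015; u=5/4·(-28.070525)+3/2·(-14.8284)+1/4·(-46.44015)≈-68.940794; next y=2/5·32.070525+3/4·(-68.940794)≈-38.877385

0 4 12.000 0.000
1 4 -10.000 9.000
2 4 23.450 -3.900
3 4 -27.708 16.028
4 4 50.425 -14.370
5 4 -68.941 32.071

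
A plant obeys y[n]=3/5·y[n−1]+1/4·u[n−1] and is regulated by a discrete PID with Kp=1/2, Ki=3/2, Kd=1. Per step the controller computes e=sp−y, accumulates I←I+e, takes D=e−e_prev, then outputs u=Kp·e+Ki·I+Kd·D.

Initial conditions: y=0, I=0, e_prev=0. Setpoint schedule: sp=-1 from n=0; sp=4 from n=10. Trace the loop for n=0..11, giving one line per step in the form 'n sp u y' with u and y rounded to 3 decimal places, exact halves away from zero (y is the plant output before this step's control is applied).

(exact arithmetic carried between steps; '≈' marks a value shown rounded to 6 d.p. or computed from one; I and e_prev carry over from the previous line; the table rounds u and y to 3 d.p., halves away from zero)
n=0: y=0, sp=-1, e=sp−y=-1; I=-1, D=e−e_prev=-1; u=1/2·(-1)+3/2·(-1)+1·(-1)=-3; next y=3/5·0+1/4·(-3)=-0.75
n=1: y=-0.75, sp=-1, e=sp−y=-0.25; I=-1.25, D=e−e_prev=0.75; u=1/2·(-0.25)+3/2·(-1.25)+1·0.75=-1.25; next y=3/5·(-0.75)+1/4·(-1.25)=-0.7625
n=2: y=-0.7625, sp=-1, e=sp−y=-0.2375; I=-1.4875, D=e−e_prev=0.0125; u=1/2·(-0.2375)+3/2·(-1.4875)+1·0.0125=-2.3375; next y=3/5·(-0.7625)+1/4·(-2.3375)=-1.041875
n=3: y=-1.041875, sp=-1, e=sp−y=0.041875; I=-1.445625, D=e−e_prev=0.279375; u=1/2·0.041875+3/2·(-1.445625)+1·0.279375=-1.868125; next y=3/5·(-1.041875)+1/4·(-1.868125)≈-1.092156
n=4: y≈-1.092156, sp=-1, e=sp−y≈0.092156; I≈-1.353469, D=e−e_prev≈0.050281; u=1/2·0.092156+3/2·(-1.353469)+1·0.050281≈-1.933844; next y=3/5·(-1.092156)+1/4·(-1.933844)≈-1.138755
n=5: y≈-1.138755, sp=-1, e=sp−y≈0.138755; I≈-1.214714, D=e−e_prev≈0.046598; u=1/2·0.138755+3/2·(-1.214714)+1·0.046598≈-1.706095; next y=3/5·(-1.138755)+1/4·(-1.706095)≈-1.109777
n=6: y≈-1.109777, sp=-1, e=sp−y≈0.109777; I≈-1.104937, D=e−e_prev≈-0.028978; u=1/2·0.109777+3/2·(-1.104937)+1·(-0.028978)≈-1.631496; next y=3/5·(-1.109777)+1/4·(-1.631496)≈-1.073740
n=7: y≈-1.073740, sp=-1, e=sp−y≈0.073740; I≈-1.031197, D=e−e_prev≈-0.036037; u=1/2·0.073740+3/2·(-1.031197)+1·(-0.036037)≈-1.545963; next y=3/5·(-1.073740)+1/4·(-1.545963)≈-1.030735
n=8: y≈-1.030735, sp=-1, e=sp−y≈0.030735; I≈-1.000463, D=e−e_prev≈-0.043005; u=1/2·0.030735+3/2·(-1.000463)+1·(-0.043005)≈-1.528332; next y=3/5·(-1.030735)+1/4·(-1.528332)≈-1.000524
n=9: y≈-1.000524, sp=-1, e=sp−y≈0.000524; I≈-0.999939, D=e−e_prev≈-0.030211; u=1/2·0.000524+3/2·(-0.999939)+1·(-0.030211)≈-1.529857; next y=3/5·(-1.000524)+1/4·(-1.529857)≈-0.982779
n=10: y≈-0.982779, sp=4, e=sp−y≈4.982779; I≈3.982840, D=e−e_prev≈4.982255; u=1/2·4.982779+3/2·3.982840+1·4.982255≈13.447904; next y=3/5·(-0.982779)+1/4·13.447904≈2.772309
n=11: y≈2.772309, sp=4, e=sp−y≈1.227691; I≈5.210531, D=e−e_prev≈-3.755087; u=1/2·1.227691+3/2·5.210531+1·(-3.755087)≈4.674555; next y=3/5·2.772309+1/4·4.674555≈2.832024

0 -1 -3.000 0.000
1 -1 -1.250 -0.750
2 -1 -2.338 -0.763
3 -1 -1.868 -1.042
4 -1 -1.934 -1.092
5 -1 -1.706 -1.139
6 -1 -1.631 -1.110
7 -1 -1.546 -1.074
8 -1 -1.528 -1.031
9 -1 -1.530 -1.001
10 4 13.448 -0.983
11 4 4.675 2.772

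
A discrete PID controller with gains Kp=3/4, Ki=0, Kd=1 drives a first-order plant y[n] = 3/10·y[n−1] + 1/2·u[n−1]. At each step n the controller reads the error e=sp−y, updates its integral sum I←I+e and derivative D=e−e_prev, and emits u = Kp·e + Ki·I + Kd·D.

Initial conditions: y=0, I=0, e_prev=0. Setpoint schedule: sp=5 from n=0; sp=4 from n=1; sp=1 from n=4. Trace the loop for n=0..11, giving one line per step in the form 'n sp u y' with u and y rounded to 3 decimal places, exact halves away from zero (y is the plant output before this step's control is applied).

0 5 8.750 0.000
1 4 -5.656 4.375
2 4 10.027 -1.516
3 4 -6.494 4.559
4 1 5.598 -1.879
5 1 -5.041 2.235
6 1 6.222 -1.850
7 1 -5.573 2.556
8 1 6.841 -2.020
9 1 -6.195 2.814
10 1 7.507 -2.253
11 1 -6.889 3.078

(exact arithmetic carried between steps; '≈' marks a value shown rounded to 6 d.p. or computed from one; I and e_prev carry over from the previous line; the table rounds u and y to 3 d.p., halves away from zero)
n=0: y=0, sp=5, e=sp−y=5; I=5, D=e−e_prev=5; u=3/4·5+0·5+1·5=8.75; next y=3/10·0+1/2·8.75=4.375
n=1: y=4.375, sp=4, e=sp−y=-0.375; I=4.625, D=e−e_prev=-5.375; u=3/4·(-0.375)+0·4.625+1·(-5.375)=-5.65625; next y=3/10·4.375+1/2·(-5.65625)=-1.515625
n=2: y=-1.515625, sp=4, e=sp−y=5.515625; I=10.140625, D=e−e_prev=5.890625; u=3/4·5.515625+0·10.140625+1·5.890625≈10.027344; next y=3/10·(-1.515625)+1/2·10.027344≈4.558984
n=3: y≈4.558984, sp=4, e=sp−y≈-0.558984; I≈9.581641, D=e−e_prev≈-6.074609; u=3/4·(-0.558984)+0·9.581641+1·(-6.074609)≈-6.493848; next y=3/10·4.558984+1/2·(-6.493848)≈-1.879229
n=4: y≈-1.879229, sp=1, e=sp−y≈2.879229; I≈12.460869, D=e−e_prev≈3.438213; u=3/4·2.879229+0·12.460869+1·3.438213≈5.597634; next y=3/10·(-1.879229)+1/2·5.597634≈2.235049
n=5: y≈2.235049, sp=1, e=sp−y≈-1.235049; I≈11.225821, D=e−e_prev≈-4.114277; u=3/4·(-1.235049)+0·11.225821+1·(-4.114277)≈-5.040564; next y=3/10·2.235049+1/2·(-5.040564)≈-1.849767
n=6: y≈-1.849767, sp=1, e=sp−y≈2.849767; I≈14.075588, D=e−e_prev≈4.084816; u=3/4·2.849767+0·14.075588+1·4.084816≈6.222141; next y=3/10·(-1.849767)+1/2·6.222141≈2.556140
n=7: y≈2.556140, sp=1, e=sp−y≈-1.556140; I≈12.519447, D=e−e_prev≈-4.405908; u=3/4·(-1.556140)+0·12.519447+1·(-4.405908)≈-5.573013; next y=3/10·2.556140+1/2·(-5.573013)≈-2.019664
n=8: y≈-2.019664, sp=1, e=sp−y≈3.019664; I≈15.539112, D=e−e_prev≈4.575805; u=3/4·3.019664+0·15.539112+1·4.575805≈6.840553; next y=3/10·(-2.019664)+1/2·6.840553≈2.814377
n=9: y≈2.814377, sp=1, e=sp−y≈-1.814377; I≈13.724734, D=e−e_prev≈-4.834042; u=3/4·(-1.814377)+0·13.724734+1·(-4.834042)≈-6.194824; next y=3/10·2.814377+1/2·(-6.194824)≈-2.253099
n=10: y≈-2.253099, sp=1, e=sp−y≈3.253099; I≈16.977834, D=e−e_prev≈5.067476; u=3/4·3.253099+0·16.977834+1·5.067476≈7.507301; next y=3/10·(-2.253099)+1/2·7.507301≈3.077721
n=11: y≈3.077721, sp=1, e=sp−y≈-2.077721; I≈14.900113, D=e−e_prev≈-5.330820; u=3/4·(-2.077721)+0·14.900113+1·(-5.330820)≈-6.889110; next y=3/10·3.077721+1/2·(-6.889110)≈-2.521239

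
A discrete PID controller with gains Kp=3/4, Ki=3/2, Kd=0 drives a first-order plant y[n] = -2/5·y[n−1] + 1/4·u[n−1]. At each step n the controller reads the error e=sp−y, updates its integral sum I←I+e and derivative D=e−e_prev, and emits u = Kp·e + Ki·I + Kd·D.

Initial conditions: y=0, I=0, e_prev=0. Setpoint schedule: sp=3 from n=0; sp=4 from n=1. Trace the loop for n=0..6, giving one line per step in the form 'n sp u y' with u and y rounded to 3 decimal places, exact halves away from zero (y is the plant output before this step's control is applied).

0 3 6.750 0.000
1 4 9.703 1.688
2 4 13.029 1.751
3 4 14.589 2.557
4 4 16.602 2.624
5 4 17.594 3.101
6 4 18.813 3.158

(exact arithmetic carried between steps; '≈' marks a value shown rounded to 6 d.p. or computed from one; I and e_prev carry over from the previous line; the table rounds u and y to 3 d.p., halves away from zero)
n=0: y=0, sp=3, e=sp−y=3; I=3, D=e−e_prev=3; u=3/4·3+3/2·3+0·3=6.75; next y=-2/5·0+1/4·6.75=1.6875
n=1: y=1.6875, sp=4, e=sp−y=2.3125; I=5.3125, D=e−e_prev=-0.6875; u=3/4·2.3125+3/2·5.3125+0·(-0.6875)=9.703125; next y=-2/5·1.6875+1/4·9.703125≈1.750781
n=2: y≈1.750781, sp=4, e=sp−y≈2.249219; I≈7.561719, D=e−e_prev≈-0.063281; u=3/4·2.249219+3/2·7.561719+0·(-0.063281)≈13.029492; next y=-2/5·1.750781+1/4·13.029492≈2.557061
n=3: y≈2.557061, sp=4, e=sp−y≈1.442939; I≈9.004658, D=e−e_prev≈-0.806279; u=3/4·1.442939+3/2·9.004658+0·(-0.806279)≈14.589192; next y=-2/5·2.557061+1/4·14.589192≈2.624474
n=4: y≈2.624474, sp=4, e=sp−y≈1.375526; I≈10.380184, D=e−e_prev≈-0.067413; u=3/4·1.375526+3/2·10.380184+0·(-0.067413)≈16.601921; next y=-2/5·2.624474+1/4·16.601921≈3.100691
n=5: y≈3.100691, sp=4, e=sp−y≈0.899309; I≈11.279494, D=e−e_prev≈-0.476217; u=3/4·0.899309+3/2·11.279494+0·(-0.476217)≈17.593722; next y=-2/5·3.100691+1/4·17.593722≈3.158154
n=6: y≈3.158154, sp=4, e=sp−y≈0.841846; I≈12.121339, D=e−e_prev≈-0.057463; u=3/4·0.841846+3/2·12.121339+0·(-0.057463)≈18.813393; next y=-2/5·3.158154+1/4·18.813393≈3.440087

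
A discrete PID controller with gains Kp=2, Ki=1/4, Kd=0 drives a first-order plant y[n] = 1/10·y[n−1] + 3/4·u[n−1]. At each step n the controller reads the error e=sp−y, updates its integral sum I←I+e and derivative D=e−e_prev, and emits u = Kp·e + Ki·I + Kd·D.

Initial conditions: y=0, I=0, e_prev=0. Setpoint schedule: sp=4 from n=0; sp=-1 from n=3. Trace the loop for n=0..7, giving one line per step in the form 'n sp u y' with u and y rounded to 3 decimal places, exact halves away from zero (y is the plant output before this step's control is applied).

0 4 9.000 0.000
1 4 -5.188 6.750
2 4 16.548 -3.216
3 -1 -27.334 12.089
4 -1 40.001 -19.292
5 -1 -61.993 28.071
6 -1 92.197 -43.688
7 -1 -141.181 64.779

(exact arithmetic carried between steps; '≈' marks a value shown rounded to 6 d.p. or computed from one; I and e_prev carry over from the previous line; the table rounds u and y to 3 d.p., halves away from zero)
n=0: y=0, sp=4, e=sp−y=4; I=4, D=e−e_prev=4; u=2·4+1/4·4+0·4=9; next y=1/10·0+3/4·9=6.75
n=1: y=6.75, sp=4, e=sp−y=-2.75; I=1.25, D=e−e_prev=-6.75; u=2·(-2.75)+1/4·1.25+0·(-6.75)=-5.1875; next y=1/10·6.75+3/4·(-5.1875)=-3.215625
n=2: y=-3.215625, sp=4, e=sp−y=7.215625; I=8.465625, D=e−e_prev=9.965625; u=2·7.215625+1/4·8.465625+0·9.965625≈16.547656; next y=1/10·(-3.215625)+3/4·16.547656≈12.089180
n=3: y≈12.089180, sp=-1, e=sp−y≈-13.089180; I≈-4.623555, D=e−e_prev≈-20.304805; u=2·(-13.089180)+1/4·(-4.623555)+0·(-20.304805)≈-27.334248; next y=1/10·12.089180+3/4·(-27.334248)≈-19.291768
n=4: y≈-19.291768, sp=-1, e=sp−y≈18.291768; I≈13.668213, D=e−e_prev≈31.380948; u=2·18.291768+1/4·13.668213+0·31.380948≈40.000589; next y=1/10·(-19.291768)+3/4·40.000589≈28.071265
n=5: y≈28.071265, sp=-1, e=sp−y≈-29.071265; I≈-15.403052, D=e−e_prev≈-47.363033; u=2·(-29.071265)+1/4·(-15.403052)+0·(-47.363033)≈-61.993294; next y=1/10·28.071265+3/4·(-61.993294)≈-43.687844
n=6: y≈-43.687844, sp=-1, e=sp−y≈42.687844; I≈27.284792, D=e−e_prev≈71.759109; u=2·42.687844+1/4·27.284792+0·71.759109≈92.196885; next y=1/10·(-43.687844)+3/4·92.196885≈64.778880
n=7: y≈64.778880, sp=-1, e=sp−y≈-65.778880; I≈-38.494088, D=e−e_prev≈-108.466723; u=2·(-65.778880)+1/4·(-38.494088)+0·(-108.466723)≈-141.181281; next y=1/10·64.778880+3/4·(-141.181281)≈-99.408073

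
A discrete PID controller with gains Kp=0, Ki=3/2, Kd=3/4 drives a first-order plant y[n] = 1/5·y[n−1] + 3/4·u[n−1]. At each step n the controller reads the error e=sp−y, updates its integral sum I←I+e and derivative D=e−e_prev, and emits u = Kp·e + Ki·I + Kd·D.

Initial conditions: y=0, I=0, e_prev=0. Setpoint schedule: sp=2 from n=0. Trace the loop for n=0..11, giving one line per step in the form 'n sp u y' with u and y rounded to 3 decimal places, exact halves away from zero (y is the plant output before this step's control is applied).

(exact arithmetic carried between steps; '≈' marks a value shown rounded to 6 d.p. or computed from one; I and e_prev carry over from the previous line; the table rounds u and y to 3 d.p., halves away from zero)
n=0: y=0, sp=2, e=sp−y=2; I=2, D=e−e_prev=2; u=0·2+3/2·2+3/4·2=4.5; next y=1/5·0+3/4·4.5=3.375
n=1: y=3.375, sp=2, e=sp−y=-1.375; I=0.625, D=e−e_prev=-3.375; u=0·(-1.375)+3/2·0.625+3/4·(-3.375)=-1.59375; next y=1/5·3.375+3/4·(-1.59375)≈-0.520313
n=2: y≈-0.520313, sp=2, e=sp−y≈2.520313; I≈3.145313, D=e−e_prev≈3.895313; u=0·2.520313+3/2·3.145313+3/4·3.895313≈7.639453; next y=1/5·(-0.520313)+3/4·7.639453≈5.625527
n=3: y≈5.625527, sp=2, e=sp−y≈-3.625527; I≈-0.480215, D=e−e_prev≈-6.145840; u=0·(-3.625527)+3/2·(-0.480215)+3/4·(-6.145840)≈-5.329702; next y=1/5·5.625527+3/4·(-5.329702)≈-2.872171
n=4: y≈-2.872171, sp=2, e=sp−y≈4.872171; I≈4.391956, D=e−e_prev≈8.497698; u=0·4.872171+3/2·4.391956+3/4·8.497698≈12.961208; next y=1/5·(-2.872171)+3/4·12.961208≈9.146472
n=5: y≈9.146472, sp=2, e=sp−y≈-7.146472; I≈-2.754516, D=e−e_prev≈-12.018643; u=0·(-7.146472)+3/2·(-2.754516)+3/4·(-12.018643)≈-13.145756; next y=1/5·9.146472+3/4·(-13.145756)≈-8.030023
n=6: y≈-8.030023, sp=2, e=sp−y≈10.030023; I≈7.275507, D=e−e_prev≈17.176495; u=0·10.030023+3/2·7.275507+3/4·17.176495≈23.795631; next y=1/5·(-8.030023)+3/4·23.795631≈16.240719
n=7: y≈16.240719, sp=2, e=sp−y≈-14.240719; I≈-6.965212, D=e−e_prev≈-24.270741; u=0·(-14.240719)+3/2·(-6.965212)+3/4·(-24.270741)≈-28.650874; next y=1/5·16.240719+3/4·(-28.650874)≈-18.240012
n=8: y≈-18.240012, sp=2, e=sp−y≈20.240012; I≈13.274800, D=e−e_prev≈34.480731; u=0·20.240012+3/2·13.274800+3/4·34.480731≈45.772748; next y=1/5·(-18.240012)+3/4·45.772748≈30.681558
n=9: y≈30.681558, sp=2, e=sp−y≈-28.681558; I≈-15.406759, D=e−e_prev≈-48.921570; u=0·(-28.681558)+3/2·(-15.406759)+3/4·(-48.921570)≈-59.801316; next y=1/5·30.681558+3/4·(-59.801316)≈-38.714675
n=10: y≈-38.714675, sp=2, e=sp−y≈40.714675; I≈25.307916, D=e−e_prev≈69.396233; u=0·40.714675+3/2·25.307916+3/4·69.396233≈90.009050; next y=1/5·(-38.714675)+3/4·90.009050≈59.763852
n=11: y≈59.763852, sp=2, e=sp−y≈-57.763852; I≈-32.455936, D=e−e_prev≈-98.478527; u=0·(-57.763852)+3/2·(-32.455936)+3/4·(-98.478527)≈-122.542799; next y=1/5·59.763852+3/4·(-122.542799)≈-79.954329

0 2 4.500 0.000
1 2 -1.594 3.375
2 2 7.639 -0.520
3 2 -5.330 5.626
4 2 12.961 -2.872
5 2 -13.146 9.146
6 2 23.796 -8.030
7 2 -28.651 16.241
8 2 45.773 -18.240
9 2 -59.801 30.682
10 2 90.009 -38.715
11 2 -122.543 59.764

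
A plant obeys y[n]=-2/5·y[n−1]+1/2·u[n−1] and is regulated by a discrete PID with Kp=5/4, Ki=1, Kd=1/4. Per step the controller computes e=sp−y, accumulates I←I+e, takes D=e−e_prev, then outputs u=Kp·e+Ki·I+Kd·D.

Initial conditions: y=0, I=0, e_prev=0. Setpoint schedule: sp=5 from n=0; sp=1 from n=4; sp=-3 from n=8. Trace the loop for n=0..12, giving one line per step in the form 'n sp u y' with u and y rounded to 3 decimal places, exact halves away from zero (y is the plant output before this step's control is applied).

0 5 12.500 0.000
1 5 0.625 6.250
2 5 22.031 -2.188
3 5 -8.086 11.891
4 1 30.268 -8.799
5 1 -32.737 18.653
6 1 62.681 -23.830
7 1 -84.866 40.873
8 -3 130.574 -58.782
9 -3 -206.513 88.800
10 -3 307.523 -138.776
11 -3 -483.716 209.272
12 -3 728.122 -325.567

(exact arithmetic carried between steps; '≈' marks a value shown rounded to 6 d.p. or computed from one; I and e_prev carry over from the previous line; the table rounds u and y to 3 d.p., halves away from zero)
n=0: y=0, sp=5, e=sp−y=5; I=5, D=e−e_prev=5; u=5/4·5+1·5+1/4·5=12.5; next y=-2/5·0+1/2·12.5=6.25
n=1: y=6.25, sp=5, e=sp−y=-1.25; I=3.75, D=e−e_prev=-6.25; u=5/4·(-1.25)+1·3.75+1/4·(-6.25)=0.625; next y=-2/5·6.25+1/2·0.625=-2.1875
n=2: y=-2.1875, sp=5, e=sp−y=7.1875; I=10.9375, D=e−e_prev=8.4375; u=5/4·7.1875+1·10.9375+1/4·8.4375=22.03125; next y=-2/5·(-2.1875)+1/2·22.03125=11.890625
n=3: y=11.890625, sp=5, e=sp−y=-6.890625; I=4.046875, D=e−e_prev=-14.078125; u=5/4·(-6.890625)+1·4.046875+1/4·(-14.078125)≈-8.085938; next y=-2/5·11.890625+1/2·(-8.085938)≈-8.799219
n=4: y≈-8.799219, sp=1, e=sp−y≈9.799219; I≈13.846094, D=e−e_prev≈16.689844; u=5/4·9.799219+1·13.846094+1/4·16.689844≈30.267578; next y=-2/5·(-8.799219)+1/2·30.267578≈18.653477
n=5: y≈18.653477, sp=1, e=sp−y≈-17.653477; I≈-3.807383, D=e−e_prev≈-27.452695; u=5/4·(-17.653477)+1·(-3.807383)+1/4·(-27.452695)≈-32.737402; next y=-2/5·18.653477+1/2·(-32.737402)≈-23.830092
n=6: y≈-23.830092, sp=1, e=sp−y≈24.830092; I≈21.022709, D=e−e_prev≈42.483568; u=5/4·24.830092+1·21.022709+1/4·42.483568≈62.681216; next y=-2/5·(-23.830092)+1/2·62.681216≈40.872645
n=7: y≈40.872645, sp=1, e=sp−y≈-39.872645; I≈-18.849936, D=e−e_prev≈-64.702736; u=5/4·(-39.872645)+1·(-18.849936)+1/4·(-64.702736)≈-84.866426; next y=-2/5·40.872645+1/2·(-84.866426)≈-58.782271
n=8: y≈-58.782271, sp=-3, e=sp−y≈55.782271; I≈36.932335, D=e−e_prev≈95.654915; u=5/4·55.782271+1·36.932335+1/4·95.654915≈130.573902; next y=-2/5·(-58.782271)+1/2·130.573902≈88.799859
n=9: y≈88.799859, sp=-3, e=sp−y≈-91.799859; I≈-54.867524, D=e−e_prev≈-147.582130; u=5/4·(-91.799859)+1·(-54.867524)+1/4·(-147.582130)≈-206.512881; next y=-2/5·88.799859+1/2·(-206.512881)≈-138.776384
n=10: y≈-138.776384, sp=-3, e=sp−y≈135.776384; I≈80.908860, D=e−e_prev≈227.576243; u=5/4·135.776384+1·80.908860+1/4·227.576243≈307.523401; next y=-2/5·(-138.776384)+1/2·307.523401≈209.272254
n=11: y≈209.272254, sp=-3, e=sp−y≈-212.272254; I≈-131.363394, D=e−e_prev≈-348.048638; u=5/4·(-212.272254)+1·(-131.363394)+1/4·(-348.048638)≈-483.715871; next y=-2/5·209.272254+1/2·(-483.715871)≈-325.566837
n=12: y≈-325.566837, sp=-3, e=sp−y≈322.566837; I≈191.203443, D=e−e_prev≈534.839091; u=5/4·322.566837+1·191.203443+1/4·534.839091≈728.121763; next y=-2/5·(-325.566837)+1/2·728.121763≈494.287616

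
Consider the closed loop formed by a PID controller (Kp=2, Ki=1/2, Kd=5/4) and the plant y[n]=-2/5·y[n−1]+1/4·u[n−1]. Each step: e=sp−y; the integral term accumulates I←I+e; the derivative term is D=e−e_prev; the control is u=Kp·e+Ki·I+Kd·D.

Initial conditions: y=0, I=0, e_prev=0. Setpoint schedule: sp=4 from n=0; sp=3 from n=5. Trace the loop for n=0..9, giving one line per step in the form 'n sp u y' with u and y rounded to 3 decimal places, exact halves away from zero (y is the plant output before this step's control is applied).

(exact arithmetic carried between steps; '≈' marks a value shown rounded to 6 d.p. or computed from one; I and e_prev carry over from the previous line; the table rounds u and y to 3 d.p., halves away from zero)
n=0: y=0, sp=4, e=sp−y=4; I=4, D=e−e_prev=4; u=2·4+1/2·4+5/4·4=15; next y=-2/5·0+1/4·15=3.75
n=1: y=3.75, sp=4, e=sp−y=0.25; I=4.25, D=e−e_prev=-3.75; u=2·0.25+1/2·4.25+5/4·(-3.75)=-2.0625; next y=-2/5·3.75+1/4·(-2.0625)=-2.015625
n=2: y=-2.015625, sp=4, e=sp−y=6.015625; I=10.265625, D=e−e_prev=5.765625; u=2·6.015625+1/2·10.265625+5/4·5.765625≈24.371094; next y=-2/5·(-2.015625)+1/4·24.371094≈6.899023
n=3: y≈6.899023, sp=4, e=sp−y≈-2.899023; I≈7.366602, D=e−e_prev≈-8.914648; u=2·(-2.899023)+1/2·7.366602+5/4·(-8.914648)≈-13.258057; next y=-2/5·6.899023+1/4·(-13.258057)≈-6.074124
n=4: y≈-6.074124, sp=4, e=sp−y≈10.074124; I≈17.440725, D=e−e_prev≈12.973147; u=2·10.074124+1/2·17.440725+5/4·12.973147≈45.085043; next y=-2/5·(-6.074124)+1/4·45.085043≈13.700910
n=5: y≈13.700910, sp=3, e=sp−y≈-10.700910; I≈6.739815, D=e−e_prev≈-20.775034; u=2·(-10.700910)+1/2·6.739815+5/4·(-20.775034)≈-44.000705; next y=-2/5·13.700910+1/4·(-44.000705)≈-16.480540
n=6: y≈-16.480540, sp=3, e=sp−y≈19.480540; I≈26.220355, D=e−e_prev≈30.181451; u=2·19.480540+1/2·26.220355+5/4·30.181451≈89.798072; next y=-2/5·(-16.480540)+1/4·89.798072≈29.041734
n=7: y≈29.041734, sp=3, e=sp−y≈-26.041734; I≈0.178621, D=e−e_prev≈-45.522275; u=2·(-26.041734)+1/2·0.178621+5/4·(-45.522275)≈-108.897001; next y=-2/5·29.041734+1/4·(-108.897001)≈-38.840944
n=8: y≈-38.840944, sp=3, e=sp−y≈41.840944; I≈42.019565, D=e−e_prev≈67.882678; u=2·41.840944+1/2·42.019565+5/4·67.882678≈189.545018; next y=-2/5·(-38.840944)+1/4·189.545018≈62.922632
n=9: y≈62.922632, sp=3, e=sp−y≈-59.922632; I≈-17.903067, D=e−e_prev≈-101.763576; u=2·(-59.922632)+1/2·(-17.903067)+5/4·(-101.763576)≈-256.001267; next y=-2/5·62.922632+1/4·(-256.001267)≈-89.169370

0 4 15.000 0.000
1 4 -2.063 3.750
2 4 24.371 -2.016
3 4 -13.258 6.899
4 4 45.085 -6.074
5 3 -44.001 13.701
6 3 89.798 -16.481
7 3 -108.897 29.042
8 3 189.545 -38.841
9 3 -256.001 62.923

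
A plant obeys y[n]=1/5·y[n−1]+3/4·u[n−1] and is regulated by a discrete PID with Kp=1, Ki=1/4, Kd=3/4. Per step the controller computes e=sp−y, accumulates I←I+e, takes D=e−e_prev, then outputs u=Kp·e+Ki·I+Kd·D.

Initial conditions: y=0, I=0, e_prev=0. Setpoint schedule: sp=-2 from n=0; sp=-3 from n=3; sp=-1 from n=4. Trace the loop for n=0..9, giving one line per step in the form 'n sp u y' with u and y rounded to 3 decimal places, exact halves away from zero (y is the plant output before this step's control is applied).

0 -2 -4.000 0.000
1 -2 3.000 -3.000
2 -2 -8.300 1.650
3 -3 7.365 -5.895
4 -1 -13.300 4.345
5 -1 18.445 -9.106
6 -1 -31.853 12.013
7 -1 47.732 -21.487
8 -1 -78.249 31.502
9 -1 121.143 -52.386

(exact arithmetic carried between steps; '≈' marks a value shown rounded to 6 d.p. or computed from one; I and e_prev carry over from the previous line; the table rounds u and y to 3 d.p., halves away from zero)
n=0: y=0, sp=-2, e=sp−y=-2; I=-2, D=e−e_prev=-2; u=1·(-2)+1/4·(-2)+3/4·(-2)=-4; next y=1/5·0+3/4·(-4)=-3
n=1: y=-3, sp=-2, e=sp−y=1; I=-1, D=e−e_prev=3; u=1·1+1/4·(-1)+3/4·3=3; next y=1/5·(-3)+3/4·3=1.65
n=2: y=1.65, sp=-2, e=sp−y=-3.65; I=-4.65, D=e−e_prev=-4.65; u=1·(-3.65)+1/4·(-4.65)+3/4·(-4.65)=-8.3; next y=1/5·1.65+3/4·(-8.3)=-5.895
n=3: y=-5.895, sp=-3, e=sp−y=2.895; I=-1.755, D=e−e_prev=6.545; u=1·2.895+1/4·(-1.755)+3/4·6.545=7.365; next y=1/5·(-5.895)+3/4·7.365=4.34475
n=4: y=4.34475, sp=-1, e=sp−y=-5.34475; I=-7.09975, D=e−e_prev=-8.23975; u=1·(-5.34475)+1/4·(-7.09975)+3/4·(-8.23975)=-13.2995; next y=1/5·4.34475+3/4·(-13.2995)=-9.105675
n=5: y=-9.105675, sp=-1, e=sp−y=8.105675; I=1.005925, D=e−e_prev=13.450425; u=1·8.105675+1/4·1.005925+3/4·13.450425=18.444975; next y=1/5·(-9.105675)+3/4·18.444975≈12.012596
n=6: y≈12.012596, sp=-1, e=sp−y≈-13.012596; I≈-12.006671, D=e−e_prev≈-21.118271; u=1·(-13.012596)+1/4·(-12.006671)+3/4·(-21.118271)≈-31.852968; next y=1/5·12.012596+3/4·(-31.852968)≈-21.487206
n=7: y≈-21.487206, sp=-1, e=sp−y≈20.487206; I≈8.480535, D=e−e_prev≈33.499803; u=1·20.487206+1/4·8.480535+3/4·33.499803≈47.732192; next y=1/5·(-21.487206)+3/4·47.732192≈31.501703
n=8: y≈31.501703, sp=-1, e=sp−y≈-32.501703; I≈-24.021168, D=e−e_prev≈-52.988909; u=1·(-32.501703)+1/4·(-24.021168)+3/4·(-52.988909)≈-78.248677; next y=1/5·31.501703+3/4·(-78.248677)≈-52.386167
n=9: y≈-52.386167, sp=-1, e=sp−y≈51.386167; I≈27.364999, D=e−e_prev≈83.887870; u=1·51.386167+1/4·27.364999+3/4·83.887870≈121.143319; next y=1/5·(-52.386167)+3/4·121.143319≈80.380256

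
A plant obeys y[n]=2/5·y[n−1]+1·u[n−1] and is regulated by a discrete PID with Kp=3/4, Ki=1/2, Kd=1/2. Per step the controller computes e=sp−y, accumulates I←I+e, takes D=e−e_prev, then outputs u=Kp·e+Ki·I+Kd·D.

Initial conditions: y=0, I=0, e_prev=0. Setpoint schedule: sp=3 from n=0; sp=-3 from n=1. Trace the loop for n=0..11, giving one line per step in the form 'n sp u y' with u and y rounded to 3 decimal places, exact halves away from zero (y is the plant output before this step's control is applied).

0 3 5.250 0.000
1 -3 -14.438 5.250
2 -3 17.841 -12.338
3 -3 -30.460 12.906
4 -3 41.065 -25.298
5 -3 -65.314 30.946
6 -3 92.627 -52.935
7 -3 -142.025 71.453
8 -3 206.512 -113.444
9 -3 -311.227 161.134
10 -3 457.833 -246.773
11 -3 -684.553 359.124

(exact arithmetic carried between steps; '≈' marks a value shown rounded to 6 d.p. or computed from one; I and e_prev carry over from the previous line; the table rounds u and y to 3 d.p., halves away from zero)
n=0: y=0, sp=3, e=sp−y=3; I=3, D=e−e_prev=3; u=3/4·3+1/2·3+1/2·3=5.25; next y=2/5·0+1·5.25=5.25
n=1: y=5.25, sp=-3, e=sp−y=-8.25; I=-5.25, D=e−e_prev=-11.25; u=3/4·(-8.25)+1/2·(-5.25)+1/2·(-11.25)=-14.4375; next y=2/5·5.25+1·(-14.4375)=-12.3375
n=2: y=-12.3375, sp=-3, e=sp−y=9.3375; I=4.0875, D=e−e_prev=17.5875; u=3/4·9.3375+1/2·4.0875+1/2·17.5875=17.840625; next y=2/5·(-12.3375)+1·17.840625=12.905625
n=3: y=12.905625, sp=-3, e=sp−y=-15.905625; I=-11.818125, D=e−e_prev=-25.243125; u=3/4·(-15.905625)+1/2·(-11.818125)+1/2·(-25.243125)≈-30.459844; next y=2/5·12.905625+1·(-30.459844)≈-25.297594
n=4: y≈-25.297594, sp=-3, e=sp−y≈22.297594; I≈10.479469, D=e−e_prev≈38.203219; u=3/4·22.297594+1/2·10.479469+1/2·38.203219≈41.064539; next y=2/5·(-25.297594)+1·41.064539≈30.945502
n=5: y≈30.945502, sp=-3, e=sp−y≈-33.945502; I≈-23.466033, D=e−e_prev≈-56.243095; u=3/4·(-33.945502)+1/2·(-23.466033)+1/2·(-56.243095)≈-65.313690; next y=2/5·30.945502+1·(-65.313690)≈-52.935490
n=6: y≈-52.935490, sp=-3, e=sp−y≈49.935490; I≈26.469457, D=e−e_prev≈83.880991; u=3/4·49.935490+1/2·26.469457+1/2·83.880991≈92.626841; next y=2/5·(-52.935490)+1·92.626841≈71.452645
n=7: y≈71.452645, sp=-3, e=sp−y≈-74.452645; I≈-47.983189, D=e−e_prev≈-124.388135; u=3/4·(-74.452645)+1/2·(-47.983189)+1/2·(-124.388135)≈-142.025146; next y=2/5·71.452645+1·(-142.025146)≈-113.444088
n=8: y≈-113.444088, sp=-3, e=sp−y≈110.444088; I≈62.460899, D=e−e_prev≈184.896733; u=3/4·110.444088+1/2·62.460899+1/2·184.896733≈206.511882; next y=2/5·(-113.444088)+1·206.511882≈161.134247
n=9: y≈161.134247, sp=-3, e=sp−y≈-164.134247; I≈-101.673348, D=e−e_prev≈-274.578334; u=3/4·(-164.134247)+1/2·(-101.673348)+1/2·(-274.578334)≈-311.226526; next y=2/5·161.134247+1·(-311.226526)≈-246.772827
n=10: y≈-246.772827, sp=-3, e=sp−y≈243.772827; I≈142.099480, D=e−e_prev≈407.907074; u=3/4·243.772827+1/2·142.099480+1/2·407.907074≈457.832897; next y=2/5·(-246.772827)+1·457.832897≈359.123766
n=11: y≈359.123766, sp=-3, e=sp−y≈-362.123766; I≈-220.024287, D=e−e_prev≈-605.896594; u=3/4·(-362.123766)+1/2·(-220.024287)+1/2·(-605.896594)≈-684.553265; next y=2/5·359.123766+1·(-684.553265)≈-540.903758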